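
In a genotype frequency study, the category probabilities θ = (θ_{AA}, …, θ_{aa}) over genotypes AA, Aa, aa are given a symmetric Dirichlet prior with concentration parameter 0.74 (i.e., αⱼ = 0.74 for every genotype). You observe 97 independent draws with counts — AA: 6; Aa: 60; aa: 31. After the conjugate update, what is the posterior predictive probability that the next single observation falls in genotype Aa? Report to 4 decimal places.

The Dirichlet prior is conjugate to the Multinomial likelihood: each posterior αⱼ = prior αⱼ + observed count nⱼ.
Posterior concentration: (6.74, 60.74, 31.74), total = 99.22.
P(next = Aa | data) = α_{Aa}/Σα = 0.6122.

0.6122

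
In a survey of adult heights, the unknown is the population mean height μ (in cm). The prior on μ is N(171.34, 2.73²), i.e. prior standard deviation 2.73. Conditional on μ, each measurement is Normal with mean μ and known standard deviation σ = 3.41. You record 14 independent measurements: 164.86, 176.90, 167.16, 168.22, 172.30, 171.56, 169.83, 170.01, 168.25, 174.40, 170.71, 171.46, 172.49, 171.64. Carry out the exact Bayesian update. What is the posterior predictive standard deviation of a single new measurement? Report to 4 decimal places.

For Normal data with known variance σ², a Normal(μ₀, σ₀²) prior on μ is conjugate. Posterior precision = 1/σ₀² + n/σ²; posterior mean is the precision-weighted average of μ₀ and x̄.
σ₀² = 2.73² = 7.4529, σ² = 3.41² = 11.6281; σ² + n·σ₀² = 11.6281 + 14·7.4529 = 115.9687.
Posterior precision = 1/σ₀² + n/σ² = 1/7.4529 + 14/11.6281 = (σ² + n·σ₀²)/(σ₀²σ²) = 115.9687/(7.4529·11.6281); posterior variance σₙ² = σ₀²σ²/(σ² + n·σ₀²) = 7.4529·11.6281/115.9687 = 0.747297.
Predictive variance for one new observation = σₙ² + σ² = 7.4529·11.6281/115.9687 + 11.6281 = σ²·(σ₀² + 115.9687)/115.9687 = 11.6281·123.4216/115.9687 = 12.375397; SD = √(11.6281·123.4216/115.9687) = 3.5179.

3.5179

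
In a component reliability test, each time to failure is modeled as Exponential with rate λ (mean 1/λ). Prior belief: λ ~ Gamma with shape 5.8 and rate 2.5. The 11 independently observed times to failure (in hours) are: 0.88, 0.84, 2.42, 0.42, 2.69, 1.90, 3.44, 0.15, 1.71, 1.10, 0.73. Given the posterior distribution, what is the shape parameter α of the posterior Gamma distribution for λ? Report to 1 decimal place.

With a Gamma(shape α, rate β) prior on the exponential rate λ, the posterior after n observations with total T = Σxᵢ is Gamma(α+n, β+T).
Sum of observations T = 16.28 hours; n = 11.
Posterior: Gamma(5.8+11, 2.5+16.28) = Gamma(16.8, 18.78).
Posterior α = 16.8.

16.8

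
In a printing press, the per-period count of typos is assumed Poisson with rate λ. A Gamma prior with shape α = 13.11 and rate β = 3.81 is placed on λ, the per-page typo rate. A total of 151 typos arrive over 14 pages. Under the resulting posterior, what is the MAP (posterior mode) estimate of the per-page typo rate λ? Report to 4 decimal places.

9.1583

With a Gamma(shape α, rate β) prior, the Poisson likelihood is conjugate: the posterior is Gamma(α + ΣXᵢ, β + n).
Posterior: Gamma(α+S, β+n) = Gamma(13.11+151, 3.81+14) = Gamma(164.11, 17.81).
Mode of Gamma(α,β) for α≥1 is (α−1)/β = 163.11/17.81 = 9.1583.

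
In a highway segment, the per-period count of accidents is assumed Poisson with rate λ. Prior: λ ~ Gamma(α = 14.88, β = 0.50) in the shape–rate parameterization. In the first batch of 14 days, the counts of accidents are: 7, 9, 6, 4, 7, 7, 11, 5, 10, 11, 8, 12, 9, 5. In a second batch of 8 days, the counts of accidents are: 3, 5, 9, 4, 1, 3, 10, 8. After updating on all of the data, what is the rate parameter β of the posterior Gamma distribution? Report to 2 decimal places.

With a Gamma(shape α, rate β) prior, the Poisson likelihood is conjugate: the posterior is Gamma(α + ΣXᵢ, β + n).
Batch 1: sum of counts S = 111 over n = 14 days.
After batch 1: Gamma(α+S, β+n) = Gamma(14.88+111, 0.50+14) = Gamma(125.88, 14.50).
Batch 2: sum of counts S = 43 over n = 8 days.
After batch 2: Gamma(α+S, β+n) = Gamma(125.88+43, 14.50+8) = Gamma(168.88, 22.50).
Posterior β = 22.50.

22.50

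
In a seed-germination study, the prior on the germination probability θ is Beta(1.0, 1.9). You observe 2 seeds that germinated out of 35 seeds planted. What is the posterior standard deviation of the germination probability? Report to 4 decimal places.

The Beta prior is conjugate to a Binomial/Bernoulli likelihood; the update adds successes to α and failures to β.
Posterior: Beta(α+k, β+n−k) = Beta(1.0+2, 1.9+33) = Beta(3.0, 34.9).
Var = αβ/((α+β)²(α+β+1)) = 3.0·34.9/(37.9²·38.9) = 0.00187378; SD = √0.00187378 = 0.0433.

0.0433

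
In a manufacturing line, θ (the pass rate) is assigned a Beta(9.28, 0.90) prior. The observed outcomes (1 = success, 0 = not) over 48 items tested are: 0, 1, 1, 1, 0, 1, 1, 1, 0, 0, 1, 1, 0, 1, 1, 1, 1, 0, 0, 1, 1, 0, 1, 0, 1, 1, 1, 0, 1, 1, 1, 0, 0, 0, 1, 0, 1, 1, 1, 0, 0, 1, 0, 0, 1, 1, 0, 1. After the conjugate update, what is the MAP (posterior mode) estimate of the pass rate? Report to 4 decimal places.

0.6636

The Beta prior is conjugate to a Binomial/Bernoulli likelihood; the update adds successes to α and failures to β.
Posterior: Beta(α+k, β+n−k) = Beta(9.28+29, 0.90+19) = Beta(38.28, 19.90).
Mode of Beta(a,b) for a,b>1 is (a−1)/(a+b−2) = 37.28/56.18 = 0.6636.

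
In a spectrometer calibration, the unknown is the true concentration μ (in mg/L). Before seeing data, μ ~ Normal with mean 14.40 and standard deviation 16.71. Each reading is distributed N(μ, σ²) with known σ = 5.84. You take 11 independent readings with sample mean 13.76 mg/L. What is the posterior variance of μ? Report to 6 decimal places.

3.066459

For Normal data with known variance σ², a Normal(μ₀, σ₀²) prior on μ is conjugate. Posterior precision = 1/σ₀² + n/σ²; posterior mean is the precision-weighted average of μ₀ and x̄.
σ₀² = 16.71² = 279.2241, σ² = 5.84² = 34.1056; σ² + n·σ₀² = 34.1056 + 11·279.2241 = 3105.5707.
Posterior precision = 1/σ₀² + n/σ² = 1/279.2241 + 11/34.1056 = (σ² + n·σ₀²)/(σ₀²σ²) = 3105.5707/(279.2241·34.1056); posterior variance σₙ² = σ₀²σ²/(σ² + n·σ₀²) = 279.2241·34.1056/3105.5707 = 3.066459.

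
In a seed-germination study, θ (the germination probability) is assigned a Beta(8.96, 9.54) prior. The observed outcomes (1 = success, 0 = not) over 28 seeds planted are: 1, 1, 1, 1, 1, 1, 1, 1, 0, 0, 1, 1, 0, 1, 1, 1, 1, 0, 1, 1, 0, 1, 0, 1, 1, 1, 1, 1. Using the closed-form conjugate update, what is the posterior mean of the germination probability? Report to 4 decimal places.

The Beta prior is conjugate to a Binomial/Bernoulli likelihood; the update adds successes to α and failures to β.
Posterior: Beta(α+k, β+n−k) = Beta(8.96+22, 9.54+6) = Beta(30.96, 15.54).
Posterior mean = α/(α+β) = 30.96/46.50 = 0.6658.

0.6658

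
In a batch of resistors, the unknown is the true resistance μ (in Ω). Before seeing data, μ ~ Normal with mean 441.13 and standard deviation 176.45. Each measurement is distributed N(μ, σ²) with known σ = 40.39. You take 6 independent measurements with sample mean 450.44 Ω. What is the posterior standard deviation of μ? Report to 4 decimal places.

16.4176

For Normal data with known variance σ², a Normal(μ₀, σ₀²) prior on μ is conjugate. Posterior precision = 1/σ₀² + n/σ²; posterior mean is the precision-weighted average of μ₀ and x̄.
σ₀² = 176.45² = 31134.6025, σ² = 40.39² = 1631.3521; σ² + n·σ₀² = 1631.3521 + 6·31134.6025 = 188438.9671.
Posterior precision = 1/σ₀² + n/σ² = 1/31134.6025 + 6/1631.3521 = (σ² + n·σ₀²)/(σ₀²σ²) = 188438.9671/(31134.6025·1631.3521); posterior variance σₙ² = σ₀²σ²/(σ² + n·σ₀²) = 31134.6025·1631.3521/188438.9671 = 269.538196.
Posterior SD = √σₙ² = √(31134.6025·1631.3521/188438.9671) = 16.4176.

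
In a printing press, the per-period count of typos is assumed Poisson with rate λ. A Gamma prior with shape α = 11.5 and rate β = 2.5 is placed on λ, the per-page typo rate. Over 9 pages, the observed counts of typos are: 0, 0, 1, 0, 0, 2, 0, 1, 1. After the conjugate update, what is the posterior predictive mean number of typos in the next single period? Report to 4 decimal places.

With a Gamma(shape α, rate β) prior, the Poisson likelihood is conjugate: the posterior is Gamma(α + ΣXᵢ, β + n).
Sum of counts S = 5 over n = 9 pages.
Posterior: Gamma(α+S, β+n) = Gamma(11.5+5, 2.5+9) = Gamma(16.5, 11.5).
The predictive distribution for one future period is NegBinom with mean α/β = 1.4348.

1.4348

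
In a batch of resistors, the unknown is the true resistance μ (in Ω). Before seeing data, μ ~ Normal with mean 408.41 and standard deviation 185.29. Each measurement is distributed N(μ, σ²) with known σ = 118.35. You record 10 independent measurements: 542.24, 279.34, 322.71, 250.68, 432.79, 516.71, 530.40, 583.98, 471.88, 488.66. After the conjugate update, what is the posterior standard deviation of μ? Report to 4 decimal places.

36.6847

For Normal data with known variance σ², a Normal(μ₀, σ₀²) prior on μ is conjugate. Posterior precision = 1/σ₀² + n/σ²; posterior mean is the precision-weighted average of μ₀ and x̄.
σ₀² = 185.29² = 34332.3841, σ² = 118.35² = 14006.7225; σ² + n·σ₀² = 14006.7225 + 10·34332.3841 = 357330.5635.
Posterior precision = 1/σ₀² + n/σ² = 1/34332.3841 + 10/14006.7225 = (σ² + n·σ₀²)/(σ₀²σ²) = 357330.5635/(34332.3841·14006.7225); posterior variance σₙ² = σ₀²σ²/(σ² + n·σ₀²) = 34332.3841·14006.7225/357330.5635 = 1345.768389.
Posterior SD = √σₙ² = √(34332.3841·14006.7225/357330.5635) = 36.6847.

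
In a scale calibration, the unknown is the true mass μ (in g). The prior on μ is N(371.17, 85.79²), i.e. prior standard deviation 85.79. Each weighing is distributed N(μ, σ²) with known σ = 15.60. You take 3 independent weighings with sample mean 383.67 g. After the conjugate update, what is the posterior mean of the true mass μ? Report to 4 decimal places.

For Normal data with known variance σ², a Normal(μ₀, σ₀²) prior on μ is conjugate. Posterior precision = 1/σ₀² + n/σ²; posterior mean is the precision-weighted average of μ₀ and x̄.
n·x̄ = 3·383.67 = 1151.01.
σ₀² = 85.79² = 7359.9241, σ² = 15.60² = 243.36; σ² + n·σ₀² = 243.36 + 3·7359.9241 = 22323.1323.
Posterior mean = (μ₀/σ₀² + n·x̄/σ²)/(1/σ₀² + n/σ²) = (σ²·μ₀ + σ₀²·n·x̄)/(σ² + n·σ₀²) = (243.36·371.17 + 7359.9241·1151.01)/22323.1323 = 8561674.169541/22323.1323 = 383.5337.

383.5337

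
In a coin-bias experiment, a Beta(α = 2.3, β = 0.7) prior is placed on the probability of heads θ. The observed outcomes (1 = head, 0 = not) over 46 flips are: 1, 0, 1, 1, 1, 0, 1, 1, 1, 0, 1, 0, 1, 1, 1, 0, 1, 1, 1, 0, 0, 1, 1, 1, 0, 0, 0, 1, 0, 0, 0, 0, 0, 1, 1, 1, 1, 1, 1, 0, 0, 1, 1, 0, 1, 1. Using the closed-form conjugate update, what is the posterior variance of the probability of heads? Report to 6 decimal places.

The Beta prior is conjugate to a Binomial/Bernoulli likelihood; the update adds successes to α and failures to β.
Posterior: Beta(α+k, β+n−k) = Beta(2.3+28, 0.7+18) = Beta(30.3, 18.7).
Var = αβ/((α+β)²(α+β+1)) = 30.3·18.7/(49.0²·50.0) = 0.004720.

0.004720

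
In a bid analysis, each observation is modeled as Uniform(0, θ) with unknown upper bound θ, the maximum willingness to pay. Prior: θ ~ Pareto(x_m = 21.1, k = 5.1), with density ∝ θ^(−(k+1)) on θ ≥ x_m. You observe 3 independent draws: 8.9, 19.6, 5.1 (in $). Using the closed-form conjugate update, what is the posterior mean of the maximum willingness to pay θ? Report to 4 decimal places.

24.0718

A Pareto(scale x_m, shape k) prior on the upper bound θ of Uniform(0, θ) is conjugate: posterior is Pareto(max(x_m, max xᵢ), k + n).
Sample maximum = 19.6; prior scale x_m = 21.1 → posterior scale = max = 21.1.
Posterior shape = 5.1 + 3 = 8.1.
E[θ|data] = k·x_m/(k−1) = 8.1·21.1/7.1 = 24.0718.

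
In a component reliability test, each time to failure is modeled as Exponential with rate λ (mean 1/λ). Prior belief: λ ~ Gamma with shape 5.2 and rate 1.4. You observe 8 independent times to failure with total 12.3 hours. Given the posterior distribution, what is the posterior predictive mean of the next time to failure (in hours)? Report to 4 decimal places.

1.1230

With a Gamma(shape α, rate β) prior on the exponential rate λ, the posterior after n observations with total T = Σxᵢ is Gamma(α+n, β+T).
Posterior: Gamma(5.2+8, 1.4+12.3) = Gamma(13.2, 13.7).
The predictive distribution for the next observation is Lomax; its mean is β/(α−1) = 13.7/12.2 = 1.1230.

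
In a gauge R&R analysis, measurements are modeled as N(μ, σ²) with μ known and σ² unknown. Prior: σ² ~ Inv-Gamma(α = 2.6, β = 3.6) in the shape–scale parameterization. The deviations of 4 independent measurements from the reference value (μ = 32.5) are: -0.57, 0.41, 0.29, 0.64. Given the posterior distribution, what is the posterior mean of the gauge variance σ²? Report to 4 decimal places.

1.1370

With known mean μ and an Inverse-Gamma(α, β) prior on σ², the Normal likelihood is conjugate: posterior is Inv-Gamma(α + n/2, β + Σ(xᵢ−μ)²/2).
Σ(xᵢ−μ)² = (-0.57)² + (0.41)² + (0.29)² + (0.64)² = 0.9867.
Posterior: Inv-Gamma(2.6 + 4/2, 3.6 + 0.9867/2) = Inv-Gamma(4.60, 4.09335).
E[σ²|data] = β/(α−1) = 4.09335/3.60 = 1.1370.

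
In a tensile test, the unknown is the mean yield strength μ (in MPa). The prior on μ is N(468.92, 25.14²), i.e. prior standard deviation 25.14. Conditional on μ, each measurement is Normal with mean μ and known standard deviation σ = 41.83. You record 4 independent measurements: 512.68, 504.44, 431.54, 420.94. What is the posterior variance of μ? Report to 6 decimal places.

For Normal data with known variance σ², a Normal(μ₀, σ₀²) prior on μ is conjugate. Posterior precision = 1/σ₀² + n/σ²; posterior mean is the precision-weighted average of μ₀ and x̄.
σ₀² = 25.14² = 632.0196, σ² = 41.83² = 1749.7489; σ² + n·σ₀² = 1749.7489 + 4·632.0196 = 4277.8273.
Posterior precision = 1/σ₀² + n/σ² = 1/632.0196 + 4/1749.7489 = (σ² + n·σ₀²)/(σ₀²σ²) = 4277.8273/(632.0196·1749.7489); posterior variance σₙ² = σ₀²σ²/(σ² + n·σ₀²) = 632.0196·1749.7489/4277.8273 = 258.513381.

258.513381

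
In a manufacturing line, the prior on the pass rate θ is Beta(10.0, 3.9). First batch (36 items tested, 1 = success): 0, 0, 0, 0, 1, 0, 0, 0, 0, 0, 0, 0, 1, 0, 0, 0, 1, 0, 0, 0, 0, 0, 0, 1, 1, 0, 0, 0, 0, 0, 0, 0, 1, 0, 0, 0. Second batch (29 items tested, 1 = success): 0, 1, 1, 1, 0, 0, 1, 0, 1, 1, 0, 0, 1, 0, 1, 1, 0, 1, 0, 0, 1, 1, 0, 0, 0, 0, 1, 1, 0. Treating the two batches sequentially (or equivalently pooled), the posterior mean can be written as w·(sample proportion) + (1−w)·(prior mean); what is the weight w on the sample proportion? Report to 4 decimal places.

The Beta prior is conjugate to a Binomial/Bernoulli likelihood; the update adds successes to α and failures to β.
Total number of items tested: n = 36 + 29 = 65.
Posterior mean = (α₀+k)/(α₀+β₀+n) = [n/(α₀+β₀+n)]·(k/n) + [(α₀+β₀)/(α₀+β₀+n)]·α₀/(α₀+β₀), so only n and the prior enter the weight.
The weight on the data is w = n/(α₀+β₀+n) = 65/(10.0+3.9+65) = 65/78.9 = 0.8238.

0.8238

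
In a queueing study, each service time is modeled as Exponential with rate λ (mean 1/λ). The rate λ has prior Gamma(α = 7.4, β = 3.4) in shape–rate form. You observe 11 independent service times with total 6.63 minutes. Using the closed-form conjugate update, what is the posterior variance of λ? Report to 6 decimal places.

0.182901

With a Gamma(shape α, rate β) prior on the exponential rate λ, the posterior after n observations with total T = Σxᵢ is Gamma(α+n, β+T).
Posterior: Gamma(7.4+11, 3.4+6.63) = Gamma(18.4, 10.03).
Var = α/β² = 0.182901.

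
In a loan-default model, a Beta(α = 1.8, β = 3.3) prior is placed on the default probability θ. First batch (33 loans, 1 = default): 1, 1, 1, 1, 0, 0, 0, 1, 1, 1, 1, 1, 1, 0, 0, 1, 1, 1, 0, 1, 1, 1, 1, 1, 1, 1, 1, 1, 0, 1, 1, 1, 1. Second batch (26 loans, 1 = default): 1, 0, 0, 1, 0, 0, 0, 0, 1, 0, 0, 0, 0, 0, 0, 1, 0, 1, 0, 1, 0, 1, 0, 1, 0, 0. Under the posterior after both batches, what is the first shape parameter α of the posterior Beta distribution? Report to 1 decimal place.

The Beta prior is conjugate to a Binomial/Bernoulli likelihood; the update adds successes to α and failures to β.
After batch 1: Beta(1.8+26, 3.3+7) = Beta(27.8, 10.3).
After batch 2: Beta(27.8+8, 10.3+18) = Beta(35.8, 28.3).
Posterior α = 35.8.

35.8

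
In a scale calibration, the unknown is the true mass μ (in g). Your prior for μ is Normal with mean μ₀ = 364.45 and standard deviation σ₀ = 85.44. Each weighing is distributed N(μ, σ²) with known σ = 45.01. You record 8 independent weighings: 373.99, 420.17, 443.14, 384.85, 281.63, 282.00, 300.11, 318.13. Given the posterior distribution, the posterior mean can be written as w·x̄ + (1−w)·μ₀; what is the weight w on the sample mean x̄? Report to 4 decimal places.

For Normal data with known variance σ², a Normal(μ₀, σ₀²) prior on μ is conjugate. Posterior precision = 1/σ₀² + n/σ²; posterior mean is the precision-weighted average of μ₀ and x̄.
σ₀² = 85.44² = 7299.9936, σ² = 45.01² = 2025.9001. Prior precision 1/σ₀² = 1/7299.9936; data precision n/σ² = 8/2025.9001.
w = (n/σ²)/(1/σ₀² + n/σ²) = n·σ₀²/(σ² + n·σ₀²) = 8·7299.9936/(2025.9001 + 8·7299.9936) = 58399.9488/60425.8489 = 0.9665.

0.9665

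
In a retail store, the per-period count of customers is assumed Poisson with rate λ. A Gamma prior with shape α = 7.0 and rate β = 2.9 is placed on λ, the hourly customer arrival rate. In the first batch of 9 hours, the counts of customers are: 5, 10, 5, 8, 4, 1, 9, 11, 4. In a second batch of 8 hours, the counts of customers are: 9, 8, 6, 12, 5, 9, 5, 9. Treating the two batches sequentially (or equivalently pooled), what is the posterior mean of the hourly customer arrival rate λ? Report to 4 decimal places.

6.3819

With a Gamma(shape α, rate β) prior, the Poisson likelihood is conjugate: the posterior is Gamma(α + ΣXᵢ, β + n).
Batch 1: sum of counts S = 57 over n = 9 hours.
After batch 1: Gamma(α+S, β+n) = Gamma(7.0+57, 2.9+9) = Gamma(64.0, 11.9).
Batch 2: sum of counts S = 63 over n = 8 hours.
After batch 2: Gamma(α+S, β+n) = Gamma(64.0+63, 11.9+8) = Gamma(127.0, 19.9).
Posterior mean = α/β = 127.0/19.9 = 6.3819.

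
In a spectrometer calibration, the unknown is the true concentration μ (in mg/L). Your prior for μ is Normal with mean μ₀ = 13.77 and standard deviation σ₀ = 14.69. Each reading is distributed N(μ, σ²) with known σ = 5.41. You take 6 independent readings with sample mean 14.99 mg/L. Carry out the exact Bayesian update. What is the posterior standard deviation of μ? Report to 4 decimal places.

For Normal data with known variance σ², a Normal(μ₀, σ₀²) prior on μ is conjugate. Posterior precision = 1/σ₀² + n/σ²; posterior mean is the precision-weighted average of μ₀ and x̄.
σ₀² = 14.69² = 215.7961, σ² = 5.41² = 29.2681; σ² + n·σ₀² = 29.2681 + 6·215.7961 = 1324.0447.
Posterior precision = 1/σ₀² + n/σ² = 1/215.7961 + 6/29.2681 = (σ² + n·σ₀²)/(σ₀²σ²) = 1324.0447/(215.7961·29.2681); posterior variance σₙ² = σ₀²σ²/(σ² + n·σ₀²) = 215.7961·29.2681/1324.0447 = 4.770188.
Posterior SD = √σₙ² = √(215.7961·29.2681/1324.0447) = 2.1841.

2.1841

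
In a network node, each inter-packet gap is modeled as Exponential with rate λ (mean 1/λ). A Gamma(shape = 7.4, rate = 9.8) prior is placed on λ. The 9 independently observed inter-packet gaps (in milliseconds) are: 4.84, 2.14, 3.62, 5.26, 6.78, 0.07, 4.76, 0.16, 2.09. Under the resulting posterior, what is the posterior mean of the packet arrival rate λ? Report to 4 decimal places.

With a Gamma(shape α, rate β) prior on the exponential rate λ, the posterior after n observations with total T = Σxᵢ is Gamma(α+n, β+T).
Sum of observations T = 29.72 milliseconds; n = 9.
Posterior: Gamma(7.4+9, 9.8+29.72) = Gamma(16.4, 39.52).
Posterior mean of λ = α/β = 16.4/39.52 = 0.4150.

0.4150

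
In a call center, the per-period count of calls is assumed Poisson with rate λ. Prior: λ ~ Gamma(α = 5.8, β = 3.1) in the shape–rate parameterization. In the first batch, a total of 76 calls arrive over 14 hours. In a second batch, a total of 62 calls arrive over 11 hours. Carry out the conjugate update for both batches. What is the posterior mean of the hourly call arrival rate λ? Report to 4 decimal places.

5.1174

With a Gamma(shape α, rate β) prior, the Poisson likelihood is conjugate: the posterior is Gamma(α + ΣXᵢ, β + n).
After batch 1: Gamma(α+S, β+n) = Gamma(5.8+76, 3.1+14) = Gamma(81.8, 17.1).
After batch 2: Gamma(α+S, β+n) = Gamma(81.8+62, 17.1+11) = Gamma(143.8, 28.1).
Posterior mean = α/β = 143.8/28.1 = 5.1174.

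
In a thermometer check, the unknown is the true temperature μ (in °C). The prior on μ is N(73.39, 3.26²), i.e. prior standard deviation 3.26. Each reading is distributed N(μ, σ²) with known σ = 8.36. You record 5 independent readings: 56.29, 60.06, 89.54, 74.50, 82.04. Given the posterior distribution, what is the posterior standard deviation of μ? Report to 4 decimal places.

For Normal data with known variance σ², a Normal(μ₀, σ₀²) prior on μ is conjugate. Posterior precision = 1/σ₀² + n/σ²; posterior mean is the precision-weighted average of μ₀ and x̄.
σ₀² = 3.26² = 10.6276, σ² = 8.36² = 69.8896; σ² + n·σ₀² = 69.8896 + 5·10.6276 = 123.0276.
Posterior precision = 1/σ₀² + n/σ² = 1/10.6276 + 5/69.8896 = (σ² + n·σ₀²)/(σ₀²σ²) = 123.0276/(10.6276·69.8896); posterior variance σₙ² = σ₀²σ²/(σ² + n·σ₀²) = 10.6276·69.8896/123.0276 = 6.037334.
Posterior SD = √σₙ² = √(10.6276·69.8896/123.0276) = 2.4571.

2.4571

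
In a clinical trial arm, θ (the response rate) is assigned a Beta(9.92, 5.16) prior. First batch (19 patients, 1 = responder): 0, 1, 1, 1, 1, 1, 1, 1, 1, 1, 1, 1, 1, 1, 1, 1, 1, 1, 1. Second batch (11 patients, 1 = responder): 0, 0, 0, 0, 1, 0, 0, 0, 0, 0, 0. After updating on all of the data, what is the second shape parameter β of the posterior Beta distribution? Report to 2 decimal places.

The Beta prior is conjugate to a Binomial/Bernoulli likelihood; the update adds successes to α and failures to β.
After batch 1: Beta(9.92+18, 5.16+1) = Beta(27.92, 6.16).
After batch 2: Beta(27.92+1, 6.16+10) = Beta(28.92, 16.16).
Posterior β = 16.16.

16.16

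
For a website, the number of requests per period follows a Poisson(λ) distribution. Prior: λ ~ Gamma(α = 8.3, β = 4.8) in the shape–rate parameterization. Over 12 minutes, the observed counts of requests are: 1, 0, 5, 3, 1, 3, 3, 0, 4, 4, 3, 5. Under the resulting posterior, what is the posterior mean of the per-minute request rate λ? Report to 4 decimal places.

With a Gamma(shape α, rate β) prior, the Poisson likelihood is conjugate: the posterior is Gamma(α + ΣXᵢ, β + n).
Sum of counts S = 32 over n = 12 minutes.
Posterior: Gamma(α+S, β+n) = Gamma(8.3+32, 4.8+12) = Gamma(40.3, 16.8).
Posterior mean = α/β = 40.3/16.8 = 2.3988.

2.3988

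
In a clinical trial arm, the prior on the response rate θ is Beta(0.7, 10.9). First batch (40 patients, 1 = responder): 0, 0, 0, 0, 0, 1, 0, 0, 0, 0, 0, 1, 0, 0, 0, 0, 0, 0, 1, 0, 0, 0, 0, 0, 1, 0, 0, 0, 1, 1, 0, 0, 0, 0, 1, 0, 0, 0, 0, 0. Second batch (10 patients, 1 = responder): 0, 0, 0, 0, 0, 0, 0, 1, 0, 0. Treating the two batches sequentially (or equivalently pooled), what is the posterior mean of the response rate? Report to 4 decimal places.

0.1412

The Beta prior is conjugate to a Binomial/Bernoulli likelihood; the update adds successes to α and failures to β.
After batch 1: Beta(0.7+7, 10.9+33) = Beta(7.7, 43.9).
After batch 2: Beta(7.7+1, 43.9+9) = Beta(8.7, 52.9).
Posterior mean = α/(α+β) = 8.7/61.6 = 0.1412.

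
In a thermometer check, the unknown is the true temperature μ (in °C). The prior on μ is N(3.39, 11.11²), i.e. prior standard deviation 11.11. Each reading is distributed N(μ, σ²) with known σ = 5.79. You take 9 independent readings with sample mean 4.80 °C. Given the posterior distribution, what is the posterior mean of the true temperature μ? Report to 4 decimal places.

For Normal data with known variance σ², a Normal(μ₀, σ₀²) prior on μ is conjugate. Posterior precision = 1/σ₀² + n/σ²; posterior mean is the precision-weighted average of μ₀ and x̄.
n·x̄ = 9·4.80 = 43.2.
σ₀² = 11.11² = 123.4321, σ² = 5.79² = 33.5241; σ² + n·σ₀² = 33.5241 + 9·123.4321 = 1144.413.
Posterior mean = (μ₀/σ₀² + n·x̄/σ²)/(1/σ₀² + n/σ²) = (σ²·μ₀ + σ₀²·n·x̄)/(σ² + n·σ₀²) = (33.5241·3.39 + 123.4321·43.2)/1144.413 = 5445.913419/1144.413 = 4.7587.

4.7587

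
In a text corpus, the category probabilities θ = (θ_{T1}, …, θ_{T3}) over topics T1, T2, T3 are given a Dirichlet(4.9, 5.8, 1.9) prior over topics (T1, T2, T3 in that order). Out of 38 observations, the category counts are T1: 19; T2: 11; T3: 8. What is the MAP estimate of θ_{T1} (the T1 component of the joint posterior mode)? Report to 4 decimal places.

0.4811

The Dirichlet prior is conjugate to the Multinomial likelihood: each posterior αⱼ = prior αⱼ + observed count nⱼ.
Posterior concentration: (23.9, 16.8, 9.9), total = 50.6.
Joint mode component: (α_{T1}−1)/(Σα−K) = 22.9/47.6 = 0.4811.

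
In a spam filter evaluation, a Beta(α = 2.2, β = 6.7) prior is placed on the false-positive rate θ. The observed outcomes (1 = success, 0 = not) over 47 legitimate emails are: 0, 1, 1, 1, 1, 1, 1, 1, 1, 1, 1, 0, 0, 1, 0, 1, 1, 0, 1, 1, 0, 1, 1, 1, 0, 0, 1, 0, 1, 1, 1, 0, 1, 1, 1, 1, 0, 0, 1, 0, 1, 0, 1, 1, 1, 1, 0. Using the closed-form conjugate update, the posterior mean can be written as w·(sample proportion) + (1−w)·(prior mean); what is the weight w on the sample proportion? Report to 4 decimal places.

0.8408

The Beta prior is conjugate to a Binomial/Bernoulli likelihood; the update adds successes to α and failures to β.
Posterior mean = (α₀+k)/(α₀+β₀+n) = [n/(α₀+β₀+n)]·(k/n) + [(α₀+β₀)/(α₀+β₀+n)]·α₀/(α₀+β₀), so only n and the prior enter the weight.
The weight on the data is w = n/(α₀+β₀+n) = 47/(2.2+6.7+47) = 47/55.9 = 0.8408.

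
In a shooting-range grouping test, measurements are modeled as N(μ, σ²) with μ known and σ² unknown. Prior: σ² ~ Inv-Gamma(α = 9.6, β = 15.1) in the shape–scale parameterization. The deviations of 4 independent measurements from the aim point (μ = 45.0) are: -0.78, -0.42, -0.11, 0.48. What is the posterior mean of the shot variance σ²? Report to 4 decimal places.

With known mean μ and an Inverse-Gamma(α, β) prior on σ², the Normal likelihood is conjugate: posterior is Inv-Gamma(α + n/2, β + Σ(xᵢ−μ)²/2).
Σ(xᵢ−μ)² = (-0.78)² + (-0.42)² + (-0.11)² + (0.48)² = 1.0273.
Posterior: Inv-Gamma(9.6 + 4/2, 15.1 + 1.0273/2) = Inv-Gamma(11.60, 15.61365).
E[σ²|data] = β/(α−1) = 15.61365/10.60 = 1.4730.

1.4730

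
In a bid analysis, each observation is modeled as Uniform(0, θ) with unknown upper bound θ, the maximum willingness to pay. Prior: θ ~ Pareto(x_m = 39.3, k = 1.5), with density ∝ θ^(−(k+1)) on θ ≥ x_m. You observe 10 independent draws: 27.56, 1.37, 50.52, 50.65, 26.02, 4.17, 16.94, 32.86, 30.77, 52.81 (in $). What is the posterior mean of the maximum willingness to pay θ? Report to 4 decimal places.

A Pareto(scale x_m, shape k) prior on the upper bound θ of Uniform(0, θ) is conjugate: posterior is Pareto(max(x_m, max xᵢ), k + n).
Sample maximum = 52.81; prior scale x_m = 39.3 → posterior scale = max = 52.81.
Posterior shape = 1.5 + 10 = 11.5.
E[θ|data] = k·x_m/(k−1) = 11.5·52.81/10.5 = 57.8395.

57.8395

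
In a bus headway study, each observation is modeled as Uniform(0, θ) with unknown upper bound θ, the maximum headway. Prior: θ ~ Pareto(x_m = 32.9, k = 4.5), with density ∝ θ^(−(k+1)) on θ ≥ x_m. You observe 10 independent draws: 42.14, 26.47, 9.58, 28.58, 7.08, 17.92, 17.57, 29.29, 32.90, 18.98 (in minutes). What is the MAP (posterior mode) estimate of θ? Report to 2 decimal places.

42.14

A Pareto(scale x_m, shape k) prior on the upper bound θ of Uniform(0, θ) is conjugate: posterior is Pareto(max(x_m, max xᵢ), k + n).
Sample maximum = 42.14; prior scale x_m = 32.9 → posterior scale = max = 42.14.
Posterior shape = 4.5 + 10 = 14.5.
The Pareto density is decreasing on [x_m, ∞), so the mode is x_m = 42.14.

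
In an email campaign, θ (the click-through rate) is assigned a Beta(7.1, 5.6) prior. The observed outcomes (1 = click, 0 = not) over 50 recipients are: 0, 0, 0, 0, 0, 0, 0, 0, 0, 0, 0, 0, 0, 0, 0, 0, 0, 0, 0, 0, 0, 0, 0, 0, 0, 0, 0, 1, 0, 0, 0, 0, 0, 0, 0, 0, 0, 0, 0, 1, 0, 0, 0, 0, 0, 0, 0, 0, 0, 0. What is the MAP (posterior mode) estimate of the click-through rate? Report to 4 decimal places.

0.1334

The Beta prior is conjugate to a Binomial/Bernoulli likelihood; the update adds successes to α and failures to β.
Posterior: Beta(α+k, β+n−k) = Beta(7.1+2, 5.6+48) = Beta(9.1, 53.6).
Mode of Beta(a,b) for a,b>1 is (a−1)/(a+b−2) = 8.1/60.7 = 0.1334.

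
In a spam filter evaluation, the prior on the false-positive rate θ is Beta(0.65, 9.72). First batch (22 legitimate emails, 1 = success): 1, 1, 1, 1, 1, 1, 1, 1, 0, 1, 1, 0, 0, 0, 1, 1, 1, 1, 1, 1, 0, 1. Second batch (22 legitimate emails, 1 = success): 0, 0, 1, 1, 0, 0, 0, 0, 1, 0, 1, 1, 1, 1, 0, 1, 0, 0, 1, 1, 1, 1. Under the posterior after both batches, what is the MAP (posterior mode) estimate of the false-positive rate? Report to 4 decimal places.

The Beta prior is conjugate to a Binomial/Bernoulli likelihood; the update adds successes to α and failures to β.
After batch 1: Beta(0.65+17, 9.72+5) = Beta(17.65, 14.72).
After batch 2: Beta(17.65+12, 14.72+10) = Beta(29.65, 24.72).
Mode of Beta(a,b) for a,b>1 is (a−1)/(a+b−2) = 28.65/52.37 = 0.5471.

0.5471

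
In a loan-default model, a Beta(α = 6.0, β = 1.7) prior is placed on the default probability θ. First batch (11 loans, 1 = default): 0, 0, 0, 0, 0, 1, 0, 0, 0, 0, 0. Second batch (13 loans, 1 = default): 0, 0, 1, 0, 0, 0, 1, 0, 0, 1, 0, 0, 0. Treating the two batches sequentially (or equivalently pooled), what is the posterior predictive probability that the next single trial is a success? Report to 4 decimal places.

0.3155

The Beta prior is conjugate to a Binomial/Bernoulli likelihood; the update adds successes to α and failures to β.
After batch 1: Beta(6.0+1, 1.7+10) = Beta(7.0, 11.7).
After batch 2: Beta(7.0+3, 11.7+10) = Beta(10.0, 21.7).
For a single future Bernoulli trial, P(success | data) = α/(α+β) = 0.3155.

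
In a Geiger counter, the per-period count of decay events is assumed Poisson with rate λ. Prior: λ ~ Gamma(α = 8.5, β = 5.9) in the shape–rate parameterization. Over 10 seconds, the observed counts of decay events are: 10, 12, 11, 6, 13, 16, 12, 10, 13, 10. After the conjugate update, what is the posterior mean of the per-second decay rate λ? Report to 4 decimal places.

7.6415

With a Gamma(shape α, rate β) prior, the Poisson likelihood is conjugate: the posterior is Gamma(α + ΣXᵢ, β + n).
Sum of counts S = 113 over n = 10 seconds.
Posterior: Gamma(α+S, β+n) = Gamma(8.5+113, 5.9+10) = Gamma(121.5, 15.9).
Posterior mean = α/β = 121.5/15.9 = 7.6415.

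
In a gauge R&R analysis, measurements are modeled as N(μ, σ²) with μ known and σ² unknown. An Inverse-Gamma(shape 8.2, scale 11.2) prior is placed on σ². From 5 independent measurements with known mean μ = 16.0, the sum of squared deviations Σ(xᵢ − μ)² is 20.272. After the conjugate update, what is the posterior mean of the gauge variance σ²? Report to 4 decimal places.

With known mean μ and an Inverse-Gamma(α, β) prior on σ², the Normal likelihood is conjugate: posterior is Inv-Gamma(α + n/2, β + Σ(xᵢ−μ)²/2).
Posterior: Inv-Gamma(8.2 + 5/2, 11.2 + 20.272/2) = Inv-Gamma(10.70, 21.3360).
E[σ²|data] = β/(α−1) = 21.3360/9.70 = 2.1996.

2.1996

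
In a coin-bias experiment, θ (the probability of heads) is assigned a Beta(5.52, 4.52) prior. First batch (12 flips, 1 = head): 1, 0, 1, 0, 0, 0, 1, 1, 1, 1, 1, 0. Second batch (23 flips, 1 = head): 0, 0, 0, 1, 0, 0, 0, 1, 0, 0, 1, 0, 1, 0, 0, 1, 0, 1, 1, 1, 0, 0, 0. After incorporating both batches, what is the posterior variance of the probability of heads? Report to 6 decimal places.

0.005387

The Beta prior is conjugate to a Binomial/Bernoulli likelihood; the update adds successes to α and failures to β.
After batch 1: Beta(5.52+7, 4.52+5) = Beta(12.52, 9.52).
After batch 2: Beta(12.52+8, 9.52+15) = Beta(20.52, 24.52).
Var = αβ/((α+β)²(α+β+1)) = 20.52·24.52/(45.04²·46.04) = 0.005387.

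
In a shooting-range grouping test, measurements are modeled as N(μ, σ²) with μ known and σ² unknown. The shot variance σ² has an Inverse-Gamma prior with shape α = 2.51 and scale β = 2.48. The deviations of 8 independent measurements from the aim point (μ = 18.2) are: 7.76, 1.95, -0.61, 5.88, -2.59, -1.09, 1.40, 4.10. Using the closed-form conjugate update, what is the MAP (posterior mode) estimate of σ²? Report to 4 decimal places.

8.6946

With known mean μ and an Inverse-Gamma(α, β) prior on σ², the Normal likelihood is conjugate: posterior is Inv-Gamma(α + n/2, β + Σ(xᵢ−μ)²/2).
Σ(xᵢ−μ)² = (7.76)² + (1.95)² + (-0.61)² + (5.88)² + (-2.59)² + (-1.09)² + (1.40)² + (4.10)² = 125.6328.
Posterior: Inv-Gamma(2.51 + 8/2, 2.48 + 125.6328/2) = Inv-Gamma(6.51, 65.29640).
Mode = β/(α+1) = 65.29640/7.51 = 8.6946.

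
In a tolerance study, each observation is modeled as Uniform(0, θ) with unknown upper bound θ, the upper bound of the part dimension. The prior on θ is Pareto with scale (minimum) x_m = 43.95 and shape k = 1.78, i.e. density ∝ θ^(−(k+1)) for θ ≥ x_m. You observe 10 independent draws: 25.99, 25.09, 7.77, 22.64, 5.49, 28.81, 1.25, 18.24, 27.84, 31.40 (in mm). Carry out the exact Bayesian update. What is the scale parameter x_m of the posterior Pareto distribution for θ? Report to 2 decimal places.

43.95

A Pareto(scale x_m, shape k) prior on the upper bound θ of Uniform(0, θ) is conjugate: posterior is Pareto(max(x_m, max xᵢ), k + n).
Sample maximum = 31.40; prior scale x_m = 43.95 → posterior scale = max = 43.95.
Posterior shape = 1.78 + 10 = 11.78.
Posterior scale x_m = 43.95.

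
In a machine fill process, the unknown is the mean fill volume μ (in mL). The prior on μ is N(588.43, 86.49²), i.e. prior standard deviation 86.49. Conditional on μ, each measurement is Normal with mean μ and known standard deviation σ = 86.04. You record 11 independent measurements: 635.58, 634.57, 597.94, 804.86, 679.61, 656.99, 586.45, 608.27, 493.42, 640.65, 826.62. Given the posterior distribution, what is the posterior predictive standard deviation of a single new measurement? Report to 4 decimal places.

89.5563

For Normal data with known variance σ², a Normal(μ₀, σ₀²) prior on μ is conjugate. Posterior precision = 1/σ₀² + n/σ²; posterior mean is the precision-weighted average of μ₀ and x̄.
σ₀² = 86.49² = 7480.5201, σ² = 86.04² = 7402.8816; σ² + n·σ₀² = 7402.8816 + 11·7480.5201 = 89688.6027.
Posterior precision = 1/σ₀² + n/σ² = 1/7480.5201 + 11/7402.8816 = (σ² + n·σ₀²)/(σ₀²σ²) = 89688.6027/(7480.5201·7402.8816); posterior variance σₙ² = σ₀²σ²/(σ² + n·σ₀²) = 7480.5201·7402.8816/89688.6027 = 617.440822.
Predictive variance for one new observation = σₙ² + σ² = 7480.5201·7402.8816/89688.6027 + 7402.8816 = σ²·(σ₀² + 89688.6027)/89688.6027 = 7402.8816·97169.1228/89688.6027 = 8020.322422; SD = √(7402.8816·97169.1228/89688.6027) = 89.5563.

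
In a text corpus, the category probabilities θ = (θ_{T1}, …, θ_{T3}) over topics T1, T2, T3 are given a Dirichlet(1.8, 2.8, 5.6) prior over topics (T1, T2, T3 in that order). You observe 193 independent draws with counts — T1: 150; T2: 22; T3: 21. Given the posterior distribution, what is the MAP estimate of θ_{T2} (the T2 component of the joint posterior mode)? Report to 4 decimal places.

0.1189

The Dirichlet prior is conjugate to the Multinomial likelihood: each posterior αⱼ = prior αⱼ + observed count nⱼ.
Posterior concentration: (151.8, 24.8, 26.6), total = 203.2.
Joint mode component: (α_{T2}−1)/(Σα−K) = 23.8/200.2 = 0.1189.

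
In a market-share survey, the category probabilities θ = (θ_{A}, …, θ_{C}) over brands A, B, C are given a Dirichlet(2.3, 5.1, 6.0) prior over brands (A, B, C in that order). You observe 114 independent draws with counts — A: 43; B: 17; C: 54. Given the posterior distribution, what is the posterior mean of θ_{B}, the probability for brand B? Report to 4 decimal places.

The Dirichlet prior is conjugate to the Multinomial likelihood: each posterior αⱼ = prior αⱼ + observed count nⱼ.
Posterior concentration: (45.3, 22.1, 60.0), total = 127.4.
E[θ_{B}|data] = α_{B}/Σα = 22.1/127.4 = 0.1735.

0.1735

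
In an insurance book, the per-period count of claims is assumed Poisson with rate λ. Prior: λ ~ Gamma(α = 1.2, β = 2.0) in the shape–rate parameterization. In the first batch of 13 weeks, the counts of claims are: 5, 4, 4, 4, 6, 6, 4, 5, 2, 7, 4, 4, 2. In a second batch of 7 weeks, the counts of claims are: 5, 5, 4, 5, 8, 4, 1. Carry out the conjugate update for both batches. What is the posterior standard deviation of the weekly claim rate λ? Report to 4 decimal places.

0.4317

With a Gamma(shape α, rate β) prior, the Poisson likelihood is conjugate: the posterior is Gamma(α + ΣXᵢ, β + n).
Batch 1: sum of counts S = 57 over n = 13 weeks.
After batch 1: Gamma(α+S, β+n) = Gamma(1.2+57, 2.0+13) = Gamma(58.2, 15.0).
Batch 2: sum of counts S = 32 over n = 7 weeks.
After batch 2: Gamma(α+S, β+n) = Gamma(58.2+32, 15.0+7) = Gamma(90.2, 22.0).
SD = √α/β = √90.2/22.0 = 0.4317.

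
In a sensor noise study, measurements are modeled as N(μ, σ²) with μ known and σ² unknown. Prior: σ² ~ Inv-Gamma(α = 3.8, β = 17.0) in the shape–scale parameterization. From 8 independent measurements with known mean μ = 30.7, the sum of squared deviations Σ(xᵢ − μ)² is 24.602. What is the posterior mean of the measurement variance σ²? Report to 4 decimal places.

4.3090

With known mean μ and an Inverse-Gamma(α, β) prior on σ², the Normal likelihood is conjugate: posterior is Inv-Gamma(α + n/2, β + Σ(xᵢ−μ)²/2).
Posterior: Inv-Gamma(3.8 + 8/2, 17.0 + 24.602/2) = Inv-Gamma(7.80, 29.3010).
E[σ²|data] = β/(α−1) = 29.3010/6.80 = 4.3090.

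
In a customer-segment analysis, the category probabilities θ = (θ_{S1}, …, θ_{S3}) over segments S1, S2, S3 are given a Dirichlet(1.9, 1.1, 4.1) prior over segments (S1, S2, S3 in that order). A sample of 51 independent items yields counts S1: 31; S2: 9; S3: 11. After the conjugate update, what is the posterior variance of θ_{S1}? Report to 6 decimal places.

The Dirichlet prior is conjugate to the Multinomial likelihood: each posterior αⱼ = prior αⱼ + observed count nⱼ.
Posterior concentration: (32.9, 10.1, 15.1), total = 58.1.
Var[θ_j] = α_j(Σα−α_j)/((Σα)²(Σα+1)) = 32.9·25.2/(58.1²·59.1) = 0.004156.

0.004156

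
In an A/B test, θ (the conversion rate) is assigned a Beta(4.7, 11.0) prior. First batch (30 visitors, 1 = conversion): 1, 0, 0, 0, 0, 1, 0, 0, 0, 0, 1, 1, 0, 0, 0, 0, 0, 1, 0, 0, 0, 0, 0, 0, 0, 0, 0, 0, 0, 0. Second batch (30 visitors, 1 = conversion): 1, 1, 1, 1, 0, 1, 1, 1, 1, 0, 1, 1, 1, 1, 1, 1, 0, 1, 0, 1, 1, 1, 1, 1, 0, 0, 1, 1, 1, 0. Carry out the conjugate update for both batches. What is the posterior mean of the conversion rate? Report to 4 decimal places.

The Beta prior is conjugate to a Binomial/Bernoulli likelihood; the update adds successes to α and failures to β.
After batch 1: Beta(4.7+5, 11.0+25) = Beta(9.7, 36.0).
After batch 2: Beta(9.7+23, 36.0+7) = Beta(32.7, 43.0).
Posterior mean = α/(α+β) = 32.7/75.7 = 0.4320.

0.4320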